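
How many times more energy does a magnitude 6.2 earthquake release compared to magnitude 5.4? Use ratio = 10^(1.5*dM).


M2 - M1 = 6.2 - 5.4 = 0.8
1.5 * 0.8 = 1.2
ratio = 10^1.2 = 15.85

15.85


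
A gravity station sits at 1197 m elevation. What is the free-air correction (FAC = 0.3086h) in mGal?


FAC = 0.3086 * h
= 0.3086 * 1197
= 369.3942 mGal

369.3942


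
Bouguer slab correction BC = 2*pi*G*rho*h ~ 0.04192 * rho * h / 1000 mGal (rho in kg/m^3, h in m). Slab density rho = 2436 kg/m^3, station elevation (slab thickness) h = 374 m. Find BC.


BC = 0.04192 * rho * h / 1000
= 0.04192 * 2436 * 374 / 1000
= 38.1918 mGal

38.1918


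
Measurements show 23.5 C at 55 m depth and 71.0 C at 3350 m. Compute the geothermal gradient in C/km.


dT = 71.0 - 23.5 = 47.5 C
dz = 3350 - 55 = 3295 m
gradient = dT/dz * 1000 = 47.5/3295 * 1000 = 14.4158 C/km

14.4158


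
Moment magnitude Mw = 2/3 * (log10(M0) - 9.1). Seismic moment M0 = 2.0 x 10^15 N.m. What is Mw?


log10(M0) = log10(2.0 x 10^15) = 15.301
Mw = 2/3 * (15.301 - 9.1)
= 2/3 * 6.201
= 4.13

4.13


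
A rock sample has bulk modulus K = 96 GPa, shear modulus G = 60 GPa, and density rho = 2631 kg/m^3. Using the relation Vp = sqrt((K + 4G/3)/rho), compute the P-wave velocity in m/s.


First compute the effective modulus:
K + 4G/3 = 96e9 + 4*60e9/3 = 176000000000.0 Pa
Then divide by density:
176000000000.0 / 2631 = 66894716.8377 Pa/(kg/m^3)
Take the square root:
Vp = sqrt(66894716.8377) = 8178.92 m/s

8178.92


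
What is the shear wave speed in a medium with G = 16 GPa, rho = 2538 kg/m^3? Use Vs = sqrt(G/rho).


Convert G to Pa: G = 16e9 Pa
Compute G/rho = 16e9 / 2538 = 6304176.5169
Vs = sqrt(6304176.5169) = 2510.81 m/s

2510.81


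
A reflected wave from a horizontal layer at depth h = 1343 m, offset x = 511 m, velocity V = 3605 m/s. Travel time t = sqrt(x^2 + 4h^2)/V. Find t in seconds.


x^2 + 4h^2 = 511^2 + 4*1343^2 = 261121 + 7214596 = 7475717
sqrt(7475717) = 2734.1757
t = 2734.1757 / 3605 = 0.7584 s

0.7584


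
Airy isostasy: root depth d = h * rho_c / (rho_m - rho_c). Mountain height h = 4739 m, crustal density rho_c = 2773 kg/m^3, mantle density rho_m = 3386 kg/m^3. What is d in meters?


rho_m - rho_c = 3386 - 2773 = 613
d = 4739 * 2773 / 613
= 13141247 / 613
= 21437.6 m

21437.6


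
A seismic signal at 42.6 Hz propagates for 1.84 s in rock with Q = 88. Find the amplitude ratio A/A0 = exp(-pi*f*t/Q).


pi*f*t/Q = pi*42.6*1.84/88 = 2.798302
A/A0 = exp(-2.798302) = 0.060913

0.060913


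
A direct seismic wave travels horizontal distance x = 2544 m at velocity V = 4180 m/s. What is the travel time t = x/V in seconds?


t = x / V
= 2544 / 4180
= 0.6086 s

0.6086


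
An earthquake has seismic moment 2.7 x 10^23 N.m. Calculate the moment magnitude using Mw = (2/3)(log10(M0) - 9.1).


log10(M0) = log10(2.7 x 10^23) = 23.4314
Mw = 2/3 * (23.4314 - 9.1)
= 2/3 * 14.3314
= 9.55

9.55


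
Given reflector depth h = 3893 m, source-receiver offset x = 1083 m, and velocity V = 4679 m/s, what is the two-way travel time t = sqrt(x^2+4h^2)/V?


x^2 + 4h^2 = 1083^2 + 4*3893^2 = 1172889 + 60621796 = 61794685
sqrt(61794685) = 7860.9595
t = 7860.9595 / 4679 = 1.6801 s

1.6801


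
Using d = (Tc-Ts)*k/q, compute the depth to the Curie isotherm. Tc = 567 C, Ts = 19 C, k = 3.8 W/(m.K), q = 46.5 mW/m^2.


T_Curie - T_surf = 567 - 19 = 548 C
Convert q to W/m^2: 46.5 mW/m^2 = 0.0465 W/m^2
d = 548 * 3.8 / 0.0465 = 44782.8 m

44782.8


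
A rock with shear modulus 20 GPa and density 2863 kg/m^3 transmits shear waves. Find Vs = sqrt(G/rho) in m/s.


Convert G to Pa: G = 20e9 Pa
Compute G/rho = 20e9 / 2863 = 6985679.3573
Vs = sqrt(6985679.3573) = 2643.04 m/s

2643.04


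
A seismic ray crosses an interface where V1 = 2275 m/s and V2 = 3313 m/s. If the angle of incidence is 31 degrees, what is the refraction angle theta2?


sin(theta1) = sin(31 deg) = 0.515038
sin(theta2) = V2/V1 * sin(theta1) = 3313/2275 * 0.515038 = 0.750031
theta2 = arcsin(0.750031) = 48.5931 degrees

48.5931


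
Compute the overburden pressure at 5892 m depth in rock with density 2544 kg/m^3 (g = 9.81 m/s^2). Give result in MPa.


P = rho * g * z / 1e6
= 2544 * 9.81 * 5892 / 1e6
= 147044522.88 / 1e6
= 147.0445 MPa

147.0445


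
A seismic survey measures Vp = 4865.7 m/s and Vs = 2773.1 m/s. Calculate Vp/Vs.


Vp/Vs = 4865.7 / 2773.1
= 1.7546

1.7546


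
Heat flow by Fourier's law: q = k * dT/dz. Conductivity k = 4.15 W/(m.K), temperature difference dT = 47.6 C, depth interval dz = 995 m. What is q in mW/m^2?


q = k * dT / dz * 1000
= 4.15 * 47.6 / 995 * 1000
= 0.198533 * 1000
= 198.5327 mW/m^2

198.5327


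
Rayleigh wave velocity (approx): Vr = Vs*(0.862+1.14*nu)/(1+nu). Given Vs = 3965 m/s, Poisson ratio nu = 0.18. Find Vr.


Numerator factor = 0.862 + 1.14*0.18 = 1.0672
Denominator = 1 + 0.18 = 1.18
Vr = 3965 * 1.0672 / 1.18 = 3585.97 m/s

3585.97


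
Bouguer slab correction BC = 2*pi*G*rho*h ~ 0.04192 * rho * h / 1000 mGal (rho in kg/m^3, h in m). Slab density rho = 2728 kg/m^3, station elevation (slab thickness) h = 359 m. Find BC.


BC = 0.04192 * rho * h / 1000
= 0.04192 * 2728 * 359 / 1000
= 41.0544 mGal

41.0544


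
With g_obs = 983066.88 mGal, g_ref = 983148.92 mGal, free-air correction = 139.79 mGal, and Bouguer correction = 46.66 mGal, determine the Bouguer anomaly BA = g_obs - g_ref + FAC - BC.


BA = g_obs - g_ref + FAC - BC
= 983066.88 - 983148.92 + 139.79 - 46.66
= 11.09 mGal

11.09


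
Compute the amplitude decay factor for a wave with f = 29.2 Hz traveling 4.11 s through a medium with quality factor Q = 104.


pi*f*t/Q = pi*29.2*4.11/104 = 3.625277
A/A0 = exp(-3.625277) = 0.026642

0.026642


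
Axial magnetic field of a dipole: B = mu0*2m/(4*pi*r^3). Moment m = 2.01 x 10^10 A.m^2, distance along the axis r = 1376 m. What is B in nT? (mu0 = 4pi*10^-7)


m = 2.01 x 10^10 = 20100000000 A.m^2
2m = 40200000000 A.m^2
r^3 = 1376^3 = 2605285376
B = (4pi*10^-7) * 40200000000 / (4*pi * 2605285376) * 1e9
= 50516.80987 / 32738981590.99 * 1e9
= 1543.0171 nT

1543.0171


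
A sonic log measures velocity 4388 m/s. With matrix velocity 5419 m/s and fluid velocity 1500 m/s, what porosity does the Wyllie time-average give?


1/V - 1/Vm = 1/4388 - 1/5419 = 4.336e-05
1/Vf - 1/Vm = 1/1500 - 1/5419 = 0.00048213
phi = 4.336e-05 / 0.00048213 = 0.0899

0.0899


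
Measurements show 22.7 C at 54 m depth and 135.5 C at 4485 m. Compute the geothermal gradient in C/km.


dT = 135.5 - 22.7 = 112.8 C
dz = 4485 - 54 = 4431 m
gradient = dT/dz * 1000 = 112.8/4431 * 1000 = 25.457 C/km

25.457


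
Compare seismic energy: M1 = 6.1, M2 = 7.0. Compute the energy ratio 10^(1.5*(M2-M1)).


M2 - M1 = 7.0 - 6.1 = 0.9
1.5 * 0.9 = 1.35
ratio = 10^1.35 = 22.39

22.39


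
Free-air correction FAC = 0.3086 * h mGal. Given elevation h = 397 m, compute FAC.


FAC = 0.3086 * h
= 0.3086 * 397
= 122.5142 mGal

122.5142


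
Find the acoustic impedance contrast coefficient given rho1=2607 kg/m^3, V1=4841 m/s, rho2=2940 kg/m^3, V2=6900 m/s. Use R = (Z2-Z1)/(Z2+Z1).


Z1 = 2607 * 4841 = 12620487
Z2 = 2940 * 6900 = 20286000
R = (20286000 - 12620487) / (20286000 + 12620487) = 7665513 / 32906487 = 0.2329

0.2329


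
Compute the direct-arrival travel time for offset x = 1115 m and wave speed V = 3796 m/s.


t = x / V
= 1115 / 3796
= 0.2937 s

0.2937


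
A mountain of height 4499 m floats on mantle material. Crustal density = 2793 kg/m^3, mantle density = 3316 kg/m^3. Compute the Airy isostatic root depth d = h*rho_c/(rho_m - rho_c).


rho_m - rho_c = 3316 - 2793 = 523
d = 4499 * 2793 / 523
= 12565707 / 523
= 24026.21 m

24026.21


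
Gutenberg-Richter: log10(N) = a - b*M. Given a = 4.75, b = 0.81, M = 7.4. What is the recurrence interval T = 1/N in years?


log10(N) = 4.75 - 0.81*7.4 = -1.244
N = 10^-1.244 = 0.057016
T = 1/N = 1/0.057016 = 17.5388 years

17.5388


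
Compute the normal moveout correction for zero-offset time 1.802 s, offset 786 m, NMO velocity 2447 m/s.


x/Vnmo = 786/2447 = 0.32121
(x/Vnmo)^2 = 0.103176
t0^2 = 3.247204
sqrt(3.247204 + 0.103176) = 1.830404
dt = 1.830404 - 1.802 = 0.028404

0.028404


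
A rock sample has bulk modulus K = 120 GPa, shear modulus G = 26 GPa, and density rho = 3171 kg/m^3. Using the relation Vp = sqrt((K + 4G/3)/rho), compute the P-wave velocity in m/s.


First compute the effective modulus:
K + 4G/3 = 120e9 + 4*26e9/3 = 154666666666.67 Pa
Then divide by density:
154666666666.67 / 3171 = 48775360.0336 Pa/(kg/m^3)
Take the square root:
Vp = sqrt(48775360.0336) = 6983.94 m/s

6983.94


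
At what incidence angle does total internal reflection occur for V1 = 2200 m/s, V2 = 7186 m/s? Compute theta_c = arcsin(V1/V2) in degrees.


V1/V2 = 2200/7186 = 0.306151
theta_c = arcsin(0.306151) = 17.8274 degrees

17.8274


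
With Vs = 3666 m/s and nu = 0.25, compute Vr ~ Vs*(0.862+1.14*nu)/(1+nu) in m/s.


Numerator factor = 0.862 + 1.14*0.25 = 1.147
Denominator = 1 + 0.25 = 1.25
Vr = 3666 * 1.147 / 1.25 = 3363.92 m/s

3363.92


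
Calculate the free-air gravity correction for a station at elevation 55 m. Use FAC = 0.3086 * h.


FAC = 0.3086 * h
= 0.3086 * 55
= 16.973 mGal

16.973


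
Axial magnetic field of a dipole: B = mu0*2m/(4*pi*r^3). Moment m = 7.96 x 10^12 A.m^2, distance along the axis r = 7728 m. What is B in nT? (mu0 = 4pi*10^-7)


m = 7.96 x 10^12 = 7960000000000 A.m^2
2m = 15920000000000 A.m^2
r^3 = 7728^3 = 461531492352
B = (4pi*10^-7) * 15920000000000 / (4*pi * 461531492352) * 1e9
= 20005662.01806 / 5799775783093.51 * 1e9
= 3449.3854 nT

3449.3854


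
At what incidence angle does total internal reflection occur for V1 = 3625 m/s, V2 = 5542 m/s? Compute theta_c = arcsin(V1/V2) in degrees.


V1/V2 = 3625/5542 = 0.654096
theta_c = arcsin(0.654096) = 40.8511 degrees

40.8511


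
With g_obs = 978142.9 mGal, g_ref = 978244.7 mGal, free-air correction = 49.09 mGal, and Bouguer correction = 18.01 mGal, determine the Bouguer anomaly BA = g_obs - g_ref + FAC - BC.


BA = g_obs - g_ref + FAC - BC
= 978142.9 - 978244.7 + 49.09 - 18.01
= -70.72 mGal

-70.72


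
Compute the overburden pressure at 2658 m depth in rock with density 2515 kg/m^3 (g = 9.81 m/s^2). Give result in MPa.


P = rho * g * z / 1e6
= 2515 * 9.81 * 2658 / 1e6
= 65578574.7 / 1e6
= 65.5786 MPa

65.5786


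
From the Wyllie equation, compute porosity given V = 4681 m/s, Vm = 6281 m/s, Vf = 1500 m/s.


1/V - 1/Vm = 1/4681 - 1/6281 = 5.442e-05
1/Vf - 1/Vm = 1/1500 - 1/6281 = 0.00050746
phi = 5.442e-05 / 0.00050746 = 0.1072

0.1072


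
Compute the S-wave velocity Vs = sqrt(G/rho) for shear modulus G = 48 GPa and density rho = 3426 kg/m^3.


Convert G to Pa: G = 48e9 Pa
Compute G/rho = 48e9 / 3426 = 14010507.8809
Vs = sqrt(14010507.8809) = 3743.06 m/s

3743.06


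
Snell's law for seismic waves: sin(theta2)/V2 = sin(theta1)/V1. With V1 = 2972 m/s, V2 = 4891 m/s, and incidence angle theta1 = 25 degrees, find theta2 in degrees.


sin(theta1) = sin(25 deg) = 0.422618
sin(theta2) = V2/V1 * sin(theta1) = 4891/2972 * 0.422618 = 0.6955
theta2 = arcsin(0.6955) = 44.0671 degrees

44.0671


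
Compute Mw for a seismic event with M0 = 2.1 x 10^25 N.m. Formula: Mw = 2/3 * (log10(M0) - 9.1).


log10(M0) = log10(2.1 x 10^25) = 25.3222
Mw = 2/3 * (25.3222 - 9.1)
= 2/3 * 16.2222
= 10.81

10.81


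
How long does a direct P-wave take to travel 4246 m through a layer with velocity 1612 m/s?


t = x / V
= 4246 / 1612
= 2.634 s

2.634


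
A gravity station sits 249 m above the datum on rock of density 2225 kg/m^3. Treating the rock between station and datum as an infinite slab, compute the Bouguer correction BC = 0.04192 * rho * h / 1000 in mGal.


BC = 0.04192 * rho * h / 1000
= 0.04192 * 2225 * 249 / 1000
= 23.2247 mGal

23.2247


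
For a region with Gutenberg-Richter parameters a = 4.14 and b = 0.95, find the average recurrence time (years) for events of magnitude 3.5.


log10(N) = 4.14 - 0.95*3.5 = 0.815
N = 10^0.815 = 6.531306
T = 1/N = 1/6.531306 = 0.1531 years

0.1531


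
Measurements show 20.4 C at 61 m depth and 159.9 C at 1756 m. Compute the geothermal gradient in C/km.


dT = 159.9 - 20.4 = 139.5 C
dz = 1756 - 61 = 1695 m
gradient = dT/dz * 1000 = 139.5/1695 * 1000 = 82.3009 C/km

82.3009


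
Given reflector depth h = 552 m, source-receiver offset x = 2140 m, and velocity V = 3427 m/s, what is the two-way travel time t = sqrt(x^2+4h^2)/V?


x^2 + 4h^2 = 2140^2 + 4*552^2 = 4579600 + 1218816 = 5798416
sqrt(5798416) = 2407.99
t = 2407.99 / 3427 = 0.7027 s

0.7027


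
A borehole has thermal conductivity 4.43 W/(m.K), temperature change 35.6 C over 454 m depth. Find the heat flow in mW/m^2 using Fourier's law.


q = k * dT / dz * 1000
= 4.43 * 35.6 / 454 * 1000
= 0.347374 * 1000
= 347.3744 mW/m^2

347.3744


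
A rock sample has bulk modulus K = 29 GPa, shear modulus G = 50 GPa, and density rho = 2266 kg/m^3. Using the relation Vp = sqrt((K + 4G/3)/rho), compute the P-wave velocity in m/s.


First compute the effective modulus:
K + 4G/3 = 29e9 + 4*50e9/3 = 95666666666.67 Pa
Then divide by density:
95666666666.67 / 2266 = 42218299.4999 Pa/(kg/m^3)
Take the square root:
Vp = sqrt(42218299.4999) = 6497.56 m/s

6497.56


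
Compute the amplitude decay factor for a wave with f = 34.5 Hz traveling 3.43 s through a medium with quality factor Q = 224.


pi*f*t/Q = pi*34.5*3.43/224 = 1.659644
A/A0 = exp(-1.659644) = 0.190207

0.190207


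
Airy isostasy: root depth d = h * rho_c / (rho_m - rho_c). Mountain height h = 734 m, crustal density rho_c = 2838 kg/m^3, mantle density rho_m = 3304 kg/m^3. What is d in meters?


rho_m - rho_c = 3304 - 2838 = 466
d = 734 * 2838 / 466
= 2083092 / 466
= 4470.15 m

4470.15


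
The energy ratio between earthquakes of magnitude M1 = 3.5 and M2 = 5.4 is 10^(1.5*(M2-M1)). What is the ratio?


M2 - M1 = 5.4 - 3.5 = 1.9
1.5 * 1.9 = 2.85
ratio = 10^2.85 = 707.95

707.95


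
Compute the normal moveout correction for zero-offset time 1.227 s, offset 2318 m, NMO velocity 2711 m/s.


x/Vnmo = 2318/2711 = 0.855035
(x/Vnmo)^2 = 0.731085
t0^2 = 1.505529
sqrt(1.505529 + 0.731085) = 1.495531
dt = 1.495531 - 1.227 = 0.268531

0.268531


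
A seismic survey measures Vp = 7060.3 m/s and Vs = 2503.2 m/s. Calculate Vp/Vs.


Vp/Vs = 7060.3 / 2503.2
= 2.8205

2.8205


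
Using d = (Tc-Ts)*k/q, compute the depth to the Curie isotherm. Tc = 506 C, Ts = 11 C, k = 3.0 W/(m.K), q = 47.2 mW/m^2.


T_Curie - T_surf = 506 - 11 = 495 C
Convert q to W/m^2: 47.2 mW/m^2 = 0.0472 W/m^2
d = 495 * 3.0 / 0.0472 = 31461.86 m

31461.86


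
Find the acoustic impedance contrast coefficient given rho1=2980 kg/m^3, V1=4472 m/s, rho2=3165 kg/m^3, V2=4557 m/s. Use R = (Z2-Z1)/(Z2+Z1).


Z1 = 2980 * 4472 = 13326560
Z2 = 3165 * 4557 = 14422905
R = (14422905 - 13326560) / (14422905 + 13326560) = 1096345 / 27749465 = 0.0395

0.0395


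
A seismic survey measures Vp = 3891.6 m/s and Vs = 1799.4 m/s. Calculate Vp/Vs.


Vp/Vs = 3891.6 / 1799.4
= 2.1627

2.1627


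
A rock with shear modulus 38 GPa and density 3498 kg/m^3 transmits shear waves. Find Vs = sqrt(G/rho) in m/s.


Convert G to Pa: G = 38e9 Pa
Compute G/rho = 38e9 / 3498 = 10863350.486
Vs = sqrt(10863350.486) = 3295.96 m/s

3295.96


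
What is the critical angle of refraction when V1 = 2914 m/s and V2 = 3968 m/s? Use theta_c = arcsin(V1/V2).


V1/V2 = 2914/3968 = 0.734375
theta_c = arcsin(0.734375) = 47.2544 degrees

47.2544


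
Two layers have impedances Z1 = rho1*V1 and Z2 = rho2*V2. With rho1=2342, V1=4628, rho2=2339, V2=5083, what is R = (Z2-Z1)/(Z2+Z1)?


Z1 = 2342 * 4628 = 10838776
Z2 = 2339 * 5083 = 11889137
R = (11889137 - 10838776) / (11889137 + 10838776) = 1050361 / 22727913 = 0.0462

0.0462


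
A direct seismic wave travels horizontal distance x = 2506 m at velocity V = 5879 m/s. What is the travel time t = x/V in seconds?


t = x / V
= 2506 / 5879
= 0.4263 s

0.4263


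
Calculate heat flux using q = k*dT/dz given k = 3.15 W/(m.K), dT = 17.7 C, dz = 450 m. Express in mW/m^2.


q = k * dT / dz * 1000
= 3.15 * 17.7 / 450 * 1000
= 0.1239 * 1000
= 123.9 mW/m^2

123.9


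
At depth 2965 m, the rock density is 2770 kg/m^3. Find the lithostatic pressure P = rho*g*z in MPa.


P = rho * g * z / 1e6
= 2770 * 9.81 * 2965 / 1e6
= 80570020.5 / 1e6
= 80.57 MPa

80.57


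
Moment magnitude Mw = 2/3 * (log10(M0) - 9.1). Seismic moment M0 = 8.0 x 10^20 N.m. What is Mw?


log10(M0) = log10(8.0 x 10^20) = 20.9031
Mw = 2/3 * (20.9031 - 9.1)
= 2/3 * 11.8031
= 7.87

7.87


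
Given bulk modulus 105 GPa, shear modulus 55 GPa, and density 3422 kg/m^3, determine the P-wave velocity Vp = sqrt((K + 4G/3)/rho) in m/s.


First compute the effective modulus:
K + 4G/3 = 105e9 + 4*55e9/3 = 178333333333.33 Pa
Then divide by density:
178333333333.33 / 3422 = 52113773.6217 Pa/(kg/m^3)
Take the square root:
Vp = sqrt(52113773.6217) = 7218.99 m/s

7218.99


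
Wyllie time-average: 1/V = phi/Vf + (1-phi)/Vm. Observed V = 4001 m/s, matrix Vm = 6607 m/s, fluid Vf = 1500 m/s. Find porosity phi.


1/V - 1/Vm = 1/4001 - 1/6607 = 9.858e-05
1/Vf - 1/Vm = 1/1500 - 1/6607 = 0.00051531
phi = 9.858e-05 / 0.00051531 = 0.1913

0.1913


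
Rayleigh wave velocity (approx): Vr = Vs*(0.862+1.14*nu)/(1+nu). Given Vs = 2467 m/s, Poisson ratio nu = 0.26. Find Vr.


Numerator factor = 0.862 + 1.14*0.26 = 1.1584
Denominator = 1 + 0.26 = 1.26
Vr = 2467 * 1.1584 / 1.26 = 2268.07 m/s

2268.07


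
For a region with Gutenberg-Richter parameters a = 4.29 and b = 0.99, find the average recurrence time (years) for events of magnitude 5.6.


log10(N) = 4.29 - 0.99*5.6 = -1.254
N = 10^-1.254 = 0.055719
T = 1/N = 1/0.055719 = 17.9473 years

17.9473


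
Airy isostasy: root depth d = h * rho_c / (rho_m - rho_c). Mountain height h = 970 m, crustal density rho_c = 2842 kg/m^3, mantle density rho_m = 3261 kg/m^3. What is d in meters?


rho_m - rho_c = 3261 - 2842 = 419
d = 970 * 2842 / 419
= 2756740 / 419
= 6579.33 m

6579.33


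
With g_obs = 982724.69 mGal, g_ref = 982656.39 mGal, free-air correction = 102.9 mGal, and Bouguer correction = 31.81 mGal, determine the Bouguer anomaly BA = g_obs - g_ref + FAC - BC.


BA = g_obs - g_ref + FAC - BC
= 982724.69 - 982656.39 + 102.9 - 31.81
= 139.39 mGal

139.39


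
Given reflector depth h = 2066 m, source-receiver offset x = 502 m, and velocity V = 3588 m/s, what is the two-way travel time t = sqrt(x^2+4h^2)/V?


x^2 + 4h^2 = 502^2 + 4*2066^2 = 252004 + 17073424 = 17325428
sqrt(17325428) = 4162.3825
t = 4162.3825 / 3588 = 1.1601 s

1.1601


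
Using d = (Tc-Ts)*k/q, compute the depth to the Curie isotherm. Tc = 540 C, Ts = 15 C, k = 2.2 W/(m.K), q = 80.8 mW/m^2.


T_Curie - T_surf = 540 - 15 = 525 C
Convert q to W/m^2: 80.8 mW/m^2 = 0.0808 W/m^2
d = 525 * 2.2 / 0.0808 = 14294.55 m

14294.55


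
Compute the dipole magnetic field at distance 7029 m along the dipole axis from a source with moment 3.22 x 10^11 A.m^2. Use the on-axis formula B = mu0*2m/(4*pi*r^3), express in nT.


m = 3.22 x 10^11 = 322000000000 A.m^2
2m = 644000000000 A.m^2
r^3 = 7029^3 = 347280685389
B = (4pi*10^-7) * 644000000000 / (4*pi * 347280685389) * 1e9
= 809274.267565 / 4364057799806.84 * 1e9
= 185.4408 nT

185.4408


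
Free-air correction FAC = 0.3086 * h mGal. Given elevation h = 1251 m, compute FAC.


FAC = 0.3086 * h
= 0.3086 * 1251
= 386.0586 mGal

386.0586


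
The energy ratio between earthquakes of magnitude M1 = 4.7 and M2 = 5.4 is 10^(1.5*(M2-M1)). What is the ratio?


M2 - M1 = 5.4 - 4.7 = 0.7
1.5 * 0.7 = 1.05
ratio = 10^1.05 = 11.22

11.22


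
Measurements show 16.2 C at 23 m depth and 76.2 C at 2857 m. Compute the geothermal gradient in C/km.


dT = 76.2 - 16.2 = 60.0 C
dz = 2857 - 23 = 2834 m
gradient = dT/dz * 1000 = 60.0/2834 * 1000 = 21.1715 C/km

21.1715


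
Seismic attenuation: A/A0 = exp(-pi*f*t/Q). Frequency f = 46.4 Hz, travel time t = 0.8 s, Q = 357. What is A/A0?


pi*f*t/Q = pi*46.4*0.8/357 = 0.326655
A/A0 = exp(-0.326655) = 0.721332

0.721332


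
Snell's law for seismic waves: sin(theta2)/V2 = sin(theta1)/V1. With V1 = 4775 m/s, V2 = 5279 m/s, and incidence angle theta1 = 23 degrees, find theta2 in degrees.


sin(theta1) = sin(23 deg) = 0.390731
sin(theta2) = V2/V1 * sin(theta1) = 5279/4775 * 0.390731 = 0.431973
theta2 = arcsin(0.431973) = 25.5928 degrees

25.5928


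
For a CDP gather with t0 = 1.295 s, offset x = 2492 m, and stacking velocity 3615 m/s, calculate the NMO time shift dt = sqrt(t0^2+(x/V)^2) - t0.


x/Vnmo = 2492/3615 = 0.68935
(x/Vnmo)^2 = 0.475203
t0^2 = 1.677025
sqrt(1.677025 + 0.475203) = 1.467047
dt = 1.467047 - 1.295 = 0.172047

0.172047


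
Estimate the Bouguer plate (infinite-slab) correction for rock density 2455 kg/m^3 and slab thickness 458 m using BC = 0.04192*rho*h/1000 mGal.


BC = 0.04192 * rho * h / 1000
= 0.04192 * 2455 * 458 / 1000
= 47.1344 mGal

47.1344


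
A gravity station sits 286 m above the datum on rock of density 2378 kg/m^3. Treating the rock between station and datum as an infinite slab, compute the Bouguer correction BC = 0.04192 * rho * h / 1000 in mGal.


BC = 0.04192 * rho * h / 1000
= 0.04192 * 2378 * 286 / 1000
= 28.5101 mGal

28.5101


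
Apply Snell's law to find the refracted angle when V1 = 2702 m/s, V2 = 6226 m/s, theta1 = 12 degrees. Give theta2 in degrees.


sin(theta1) = sin(12 deg) = 0.207912
sin(theta2) = V2/V1 * sin(theta1) = 6226/2702 * 0.207912 = 0.479074
theta2 = arcsin(0.479074) = 28.6249 degrees

28.6249


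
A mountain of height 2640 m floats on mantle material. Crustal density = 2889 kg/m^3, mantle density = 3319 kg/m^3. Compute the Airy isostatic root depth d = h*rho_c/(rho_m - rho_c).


rho_m - rho_c = 3319 - 2889 = 430
d = 2640 * 2889 / 430
= 7626960 / 430
= 17737.12 m

17737.12


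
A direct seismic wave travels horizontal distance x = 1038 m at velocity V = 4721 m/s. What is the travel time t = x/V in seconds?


t = x / V
= 1038 / 4721
= 0.2199 s

0.2199


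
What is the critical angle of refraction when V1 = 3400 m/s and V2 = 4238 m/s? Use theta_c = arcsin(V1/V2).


V1/V2 = 3400/4238 = 0.802265
theta_c = arcsin(0.802265) = 53.347 degrees

53.347


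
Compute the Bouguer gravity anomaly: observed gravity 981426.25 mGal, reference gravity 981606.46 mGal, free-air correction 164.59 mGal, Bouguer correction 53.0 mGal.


BA = g_obs - g_ref + FAC - BC
= 981426.25 - 981606.46 + 164.59 - 53.0
= -68.62 mGal

-68.62


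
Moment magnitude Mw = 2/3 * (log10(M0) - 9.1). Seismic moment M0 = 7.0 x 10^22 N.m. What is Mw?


log10(M0) = log10(7.0 x 10^22) = 22.8451
Mw = 2/3 * (22.8451 - 9.1)
= 2/3 * 13.7451
= 9.16

9.16


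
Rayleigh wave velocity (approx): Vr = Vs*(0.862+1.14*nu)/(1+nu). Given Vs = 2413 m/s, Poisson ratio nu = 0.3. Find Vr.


Numerator factor = 0.862 + 1.14*0.3 = 1.204
Denominator = 1 + 0.3 = 1.3
Vr = 2413 * 1.204 / 1.3 = 2234.81 m/s

2234.81


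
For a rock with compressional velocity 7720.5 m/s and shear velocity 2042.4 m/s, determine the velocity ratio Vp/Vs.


Vp/Vs = 7720.5 / 2042.4
= 3.7801

3.7801


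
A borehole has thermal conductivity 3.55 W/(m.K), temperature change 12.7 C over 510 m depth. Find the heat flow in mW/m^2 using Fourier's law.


q = k * dT / dz * 1000
= 3.55 * 12.7 / 510 * 1000
= 0.088402 * 1000
= 88.402 mW/m^2

88.402


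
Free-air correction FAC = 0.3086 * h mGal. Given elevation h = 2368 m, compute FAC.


FAC = 0.3086 * h
= 0.3086 * 2368
= 730.7648 mGal

730.7648


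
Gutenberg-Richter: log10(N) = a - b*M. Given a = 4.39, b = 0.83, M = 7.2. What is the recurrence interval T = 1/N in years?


log10(N) = 4.39 - 0.83*7.2 = -1.586
N = 10^-1.586 = 0.025942
T = 1/N = 1/0.025942 = 38.5478 years

38.5478


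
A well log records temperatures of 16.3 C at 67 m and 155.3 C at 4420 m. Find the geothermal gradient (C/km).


dT = 155.3 - 16.3 = 139.0 C
dz = 4420 - 67 = 4353 m
gradient = dT/dz * 1000 = 139.0/4353 * 1000 = 31.932 C/km

31.932


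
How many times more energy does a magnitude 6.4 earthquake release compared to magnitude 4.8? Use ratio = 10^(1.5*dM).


M2 - M1 = 6.4 - 4.8 = 1.6
1.5 * 1.6 = 2.4
ratio = 10^2.4 = 251.19

251.19


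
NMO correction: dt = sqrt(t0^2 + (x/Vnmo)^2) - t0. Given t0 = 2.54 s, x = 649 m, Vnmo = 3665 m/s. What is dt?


x/Vnmo = 649/3665 = 0.17708
(x/Vnmo)^2 = 0.031358
t0^2 = 6.4516
sqrt(6.4516 + 0.031358) = 2.546165
dt = 2.546165 - 2.54 = 0.006165

0.006165


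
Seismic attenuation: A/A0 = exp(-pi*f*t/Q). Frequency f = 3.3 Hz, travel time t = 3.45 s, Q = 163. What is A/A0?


pi*f*t/Q = pi*3.3*3.45/163 = 0.21943
A/A0 = exp(-0.21943) = 0.802977

0.802977


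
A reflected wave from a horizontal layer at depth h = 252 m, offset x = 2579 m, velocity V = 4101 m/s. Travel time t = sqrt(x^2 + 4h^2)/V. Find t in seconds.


x^2 + 4h^2 = 2579^2 + 4*252^2 = 6651241 + 254016 = 6905257
sqrt(6905257) = 2627.7856
t = 2627.7856 / 4101 = 0.6408 s

0.6408


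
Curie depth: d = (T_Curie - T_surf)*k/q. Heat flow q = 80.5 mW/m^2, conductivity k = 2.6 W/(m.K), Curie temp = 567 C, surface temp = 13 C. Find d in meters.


T_Curie - T_surf = 567 - 13 = 554 C
Convert q to W/m^2: 80.5 mW/m^2 = 0.0805 W/m^2
d = 554 * 2.6 / 0.0805 = 17893.17 m

17893.17


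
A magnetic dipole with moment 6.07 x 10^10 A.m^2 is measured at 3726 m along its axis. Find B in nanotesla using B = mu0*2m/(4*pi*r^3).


m = 6.07 x 10^10 = 60700000000 A.m^2
2m = 121400000000 A.m^2
r^3 = 3726^3 = 51728341176
B = (4pi*10^-7) * 121400000000 / (4*pi * 51728341176) * 1e9
= 152555.739258 / 650037506483.63 * 1e9
= 234.6876 nT

234.6876


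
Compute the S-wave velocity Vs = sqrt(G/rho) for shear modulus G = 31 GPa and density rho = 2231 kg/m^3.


Convert G to Pa: G = 31e9 Pa
Compute G/rho = 31e9 / 2231 = 13895114.2985
Vs = sqrt(13895114.2985) = 3727.62 m/s

3727.62


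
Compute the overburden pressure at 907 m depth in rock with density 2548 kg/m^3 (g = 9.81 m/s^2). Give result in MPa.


P = rho * g * z / 1e6
= 2548 * 9.81 * 907 / 1e6
= 22671263.16 / 1e6
= 22.6713 MPa

22.6713


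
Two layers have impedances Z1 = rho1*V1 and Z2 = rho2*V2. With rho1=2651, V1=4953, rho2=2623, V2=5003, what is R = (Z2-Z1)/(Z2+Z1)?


Z1 = 2651 * 4953 = 13130403
Z2 = 2623 * 5003 = 13122869
R = (13122869 - 13130403) / (13122869 + 13130403) = -7534 / 26253272 = -0.0003

-3.000000e-04


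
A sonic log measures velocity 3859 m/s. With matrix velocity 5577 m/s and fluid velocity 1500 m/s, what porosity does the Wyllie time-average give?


1/V - 1/Vm = 1/3859 - 1/5577 = 7.983e-05
1/Vf - 1/Vm = 1/1500 - 1/5577 = 0.00048736
phi = 7.983e-05 / 0.00048736 = 0.1638

0.1638


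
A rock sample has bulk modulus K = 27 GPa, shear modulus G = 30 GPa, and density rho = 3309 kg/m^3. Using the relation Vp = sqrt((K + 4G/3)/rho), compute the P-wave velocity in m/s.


First compute the effective modulus:
K + 4G/3 = 27e9 + 4*30e9/3 = 67000000000.0 Pa
Then divide by density:
67000000000.0 / 3309 = 20247809.0057 Pa/(kg/m^3)
Take the square root:
Vp = sqrt(20247809.0057) = 4499.76 m/s

4499.76


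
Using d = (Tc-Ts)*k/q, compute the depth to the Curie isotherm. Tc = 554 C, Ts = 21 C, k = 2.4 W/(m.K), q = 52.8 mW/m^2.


T_Curie - T_surf = 554 - 21 = 533 C
Convert q to W/m^2: 52.8 mW/m^2 = 0.0528 W/m^2
d = 533 * 2.4 / 0.0528 = 24227.27 m

24227.27


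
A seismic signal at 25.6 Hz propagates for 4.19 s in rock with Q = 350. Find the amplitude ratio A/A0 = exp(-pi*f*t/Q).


pi*f*t/Q = pi*25.6*4.19/350 = 0.962799
A/A0 = exp(-0.962799) = 0.381823

0.381823


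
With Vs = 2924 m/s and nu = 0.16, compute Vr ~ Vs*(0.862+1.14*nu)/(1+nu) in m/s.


Numerator factor = 0.862 + 1.14*0.16 = 1.0444
Denominator = 1 + 0.16 = 1.16
Vr = 2924 * 1.0444 / 1.16 = 2632.61 m/s

2632.61


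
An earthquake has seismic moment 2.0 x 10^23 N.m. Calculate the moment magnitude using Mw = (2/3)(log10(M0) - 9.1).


log10(M0) = log10(2.0 x 10^23) = 23.301
Mw = 2/3 * (23.301 - 9.1)
= 2/3 * 14.201
= 9.47

9.47


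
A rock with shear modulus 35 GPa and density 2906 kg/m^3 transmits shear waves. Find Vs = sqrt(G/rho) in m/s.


Convert G to Pa: G = 35e9 Pa
Compute G/rho = 35e9 / 2906 = 12044046.7997
Vs = sqrt(12044046.7997) = 3470.45 m/s

3470.45


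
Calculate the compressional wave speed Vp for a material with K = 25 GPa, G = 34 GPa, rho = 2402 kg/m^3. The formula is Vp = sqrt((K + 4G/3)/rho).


First compute the effective modulus:
K + 4G/3 = 25e9 + 4*34e9/3 = 70333333333.33 Pa
Then divide by density:
70333333333.33 / 2402 = 29281154.5934 Pa/(kg/m^3)
Take the square root:
Vp = sqrt(29281154.5934) = 5411.21 m/s

5411.21


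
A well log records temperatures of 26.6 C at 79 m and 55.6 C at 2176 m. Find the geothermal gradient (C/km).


dT = 55.6 - 26.6 = 29.0 C
dz = 2176 - 79 = 2097 m
gradient = dT/dz * 1000 = 29.0/2097 * 1000 = 13.8293 C/km

13.8293


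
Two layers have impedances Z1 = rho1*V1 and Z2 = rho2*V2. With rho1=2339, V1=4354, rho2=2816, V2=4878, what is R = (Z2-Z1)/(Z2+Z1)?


Z1 = 2339 * 4354 = 10184006
Z2 = 2816 * 4878 = 13736448
R = (13736448 - 10184006) / (13736448 + 10184006) = 3552442 / 23920454 = 0.1485

0.1485


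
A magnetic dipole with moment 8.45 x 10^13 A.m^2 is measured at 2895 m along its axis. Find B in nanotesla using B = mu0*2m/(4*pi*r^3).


m = 8.45 x 10^13 = 84500000000000 A.m^2
2m = 169000000000000 A.m^2
r^3 = 2895^3 = 24263067375
B = (4pi*10^-7) * 169000000000000 / (4*pi * 24263067375) * 1e9
= 212371663.38267 / 304898696875.42 * 1e9
= 696531.8828 nT

696531.8828


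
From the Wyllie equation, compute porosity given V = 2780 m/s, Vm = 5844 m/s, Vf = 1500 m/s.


1/V - 1/Vm = 1/2780 - 1/5844 = 0.0001886
1/Vf - 1/Vm = 1/1500 - 1/5844 = 0.00049555
phi = 0.0001886 / 0.00049555 = 0.3806

0.3806


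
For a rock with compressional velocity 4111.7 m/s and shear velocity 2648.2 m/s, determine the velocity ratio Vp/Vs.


Vp/Vs = 4111.7 / 2648.2
= 1.5526

1.5526


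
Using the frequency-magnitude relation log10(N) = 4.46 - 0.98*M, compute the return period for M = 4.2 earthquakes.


log10(N) = 4.46 - 0.98*4.2 = 0.344
N = 10^0.344 = 2.208005
T = 1/N = 1/2.208005 = 0.4529 years

0.4529


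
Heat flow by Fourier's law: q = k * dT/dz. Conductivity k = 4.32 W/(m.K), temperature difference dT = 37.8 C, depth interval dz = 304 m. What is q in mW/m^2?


q = k * dT / dz * 1000
= 4.32 * 37.8 / 304 * 1000
= 0.537158 * 1000
= 537.1579 mW/m^2

537.1579


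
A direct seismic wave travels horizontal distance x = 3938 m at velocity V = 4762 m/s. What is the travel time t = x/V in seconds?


t = x / V
= 3938 / 4762
= 0.827 s

0.827


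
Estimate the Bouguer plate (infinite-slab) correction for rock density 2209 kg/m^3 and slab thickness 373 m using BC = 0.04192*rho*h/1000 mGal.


BC = 0.04192 * rho * h / 1000
= 0.04192 * 2209 * 373 / 1000
= 34.5403 mGal

34.5403


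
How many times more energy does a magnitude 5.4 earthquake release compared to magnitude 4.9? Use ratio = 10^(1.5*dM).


M2 - M1 = 5.4 - 4.9 = 0.5
1.5 * 0.5 = 0.75
ratio = 10^0.75 = 5.62

5.62


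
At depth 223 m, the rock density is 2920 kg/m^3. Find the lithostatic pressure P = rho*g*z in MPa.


P = rho * g * z / 1e6
= 2920 * 9.81 * 223 / 1e6
= 6387879.6 / 1e6
= 6.3879 MPa

6.3879


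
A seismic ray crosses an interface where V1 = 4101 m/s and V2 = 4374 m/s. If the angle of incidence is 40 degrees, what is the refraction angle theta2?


sin(theta1) = sin(40 deg) = 0.642788
sin(theta2) = V2/V1 * sin(theta1) = 4374/4101 * 0.642788 = 0.685577
theta2 = arcsin(0.685577) = 43.281 degrees

43.281


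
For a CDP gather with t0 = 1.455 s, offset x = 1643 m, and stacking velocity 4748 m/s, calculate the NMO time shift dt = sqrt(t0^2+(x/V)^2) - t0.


x/Vnmo = 1643/4748 = 0.34604
(x/Vnmo)^2 = 0.119744
t0^2 = 2.117025
sqrt(2.117025 + 0.119744) = 1.495583
dt = 1.495583 - 1.455 = 0.040583

0.040583


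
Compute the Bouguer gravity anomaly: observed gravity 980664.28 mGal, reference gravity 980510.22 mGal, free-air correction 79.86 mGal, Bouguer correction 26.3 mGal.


BA = g_obs - g_ref + FAC - BC
= 980664.28 - 980510.22 + 79.86 - 26.3
= 207.62 mGal

207.62


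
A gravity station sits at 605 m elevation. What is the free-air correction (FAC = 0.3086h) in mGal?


FAC = 0.3086 * h
= 0.3086 * 605
= 186.703 mGal

186.703


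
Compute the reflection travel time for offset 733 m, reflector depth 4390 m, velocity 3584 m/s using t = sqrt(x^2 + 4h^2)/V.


x^2 + 4h^2 = 733^2 + 4*4390^2 = 537289 + 77088400 = 77625689
sqrt(77625689) = 8810.5442
t = 8810.5442 / 3584 = 2.4583 s

2.4583


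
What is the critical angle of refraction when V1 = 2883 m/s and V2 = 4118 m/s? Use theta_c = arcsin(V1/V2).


V1/V2 = 2883/4118 = 0.700097
theta_c = arcsin(0.700097) = 44.4348 degrees

44.4348


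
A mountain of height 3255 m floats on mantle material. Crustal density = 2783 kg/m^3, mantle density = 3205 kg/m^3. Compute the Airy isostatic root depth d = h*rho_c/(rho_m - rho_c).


rho_m - rho_c = 3205 - 2783 = 422
d = 3255 * 2783 / 422
= 9058665 / 422
= 21466.03 m

21466.03


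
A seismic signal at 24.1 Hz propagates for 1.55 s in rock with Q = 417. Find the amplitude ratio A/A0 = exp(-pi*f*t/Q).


pi*f*t/Q = pi*24.1*1.55/417 = 0.281425
A/A0 = exp(-0.281425) = 0.754708

0.754708


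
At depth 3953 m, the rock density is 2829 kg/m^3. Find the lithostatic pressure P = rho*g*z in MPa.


P = rho * g * z / 1e6
= 2829 * 9.81 * 3953 / 1e6
= 109705592.97 / 1e6
= 109.7056 MPa

109.7056


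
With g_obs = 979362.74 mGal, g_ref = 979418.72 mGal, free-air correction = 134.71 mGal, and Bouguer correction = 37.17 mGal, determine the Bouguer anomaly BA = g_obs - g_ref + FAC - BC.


BA = g_obs - g_ref + FAC - BC
= 979362.74 - 979418.72 + 134.71 - 37.17
= 41.56 mGal

41.56


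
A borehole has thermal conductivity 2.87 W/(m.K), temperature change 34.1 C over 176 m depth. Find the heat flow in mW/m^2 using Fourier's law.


q = k * dT / dz * 1000
= 2.87 * 34.1 / 176 * 1000
= 0.556063 * 1000
= 556.0625 mW/m^2

556.0625


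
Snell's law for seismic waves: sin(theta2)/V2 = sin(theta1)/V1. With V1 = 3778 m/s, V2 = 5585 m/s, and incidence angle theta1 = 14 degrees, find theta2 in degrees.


sin(theta1) = sin(14 deg) = 0.241922
sin(theta2) = V2/V1 * sin(theta1) = 5585/3778 * 0.241922 = 0.357632
theta2 = arcsin(0.357632) = 20.9548 degrees

20.9548


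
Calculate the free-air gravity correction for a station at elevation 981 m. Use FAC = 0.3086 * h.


FAC = 0.3086 * h
= 0.3086 * 981
= 302.7366 mGal

302.7366


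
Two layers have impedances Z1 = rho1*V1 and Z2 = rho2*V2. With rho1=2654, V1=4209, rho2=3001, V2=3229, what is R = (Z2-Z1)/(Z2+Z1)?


Z1 = 2654 * 4209 = 11170686
Z2 = 3001 * 3229 = 9690229
R = (9690229 - 11170686) / (9690229 + 11170686) = -1480457 / 20860915 = -0.071

-0.071


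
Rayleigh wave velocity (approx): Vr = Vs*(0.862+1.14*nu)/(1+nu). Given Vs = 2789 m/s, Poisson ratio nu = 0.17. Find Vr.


Numerator factor = 0.862 + 1.14*0.17 = 1.0558
Denominator = 1 + 0.17 = 1.17
Vr = 2789 * 1.0558 / 1.17 = 2516.77 m/s

2516.77


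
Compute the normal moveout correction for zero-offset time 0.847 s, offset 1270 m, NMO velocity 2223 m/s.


x/Vnmo = 1270/2223 = 0.5713
(x/Vnmo)^2 = 0.326384
t0^2 = 0.717409
sqrt(0.717409 + 0.326384) = 1.021662
dt = 1.021662 - 0.847 = 0.174662

0.174662


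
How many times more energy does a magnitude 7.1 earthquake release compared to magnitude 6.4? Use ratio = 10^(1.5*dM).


M2 - M1 = 7.1 - 6.4 = 0.7
1.5 * 0.7 = 1.05
ratio = 10^1.05 = 11.22

11.22


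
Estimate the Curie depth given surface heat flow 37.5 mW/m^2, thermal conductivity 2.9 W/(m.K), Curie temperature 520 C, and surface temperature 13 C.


T_Curie - T_surf = 520 - 13 = 507 C
Convert q to W/m^2: 37.5 mW/m^2 = 0.0375 W/m^2
d = 507 * 2.9 / 0.0375 = 39208.0 m

39208.0


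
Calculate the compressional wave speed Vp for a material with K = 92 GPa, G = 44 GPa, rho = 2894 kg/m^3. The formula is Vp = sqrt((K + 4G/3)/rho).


First compute the effective modulus:
K + 4G/3 = 92e9 + 4*44e9/3 = 150666666666.67 Pa
Then divide by density:
150666666666.67 / 2894 = 52061736.927 Pa/(kg/m^3)
Take the square root:
Vp = sqrt(52061736.927) = 7215.38 m/s

7215.38


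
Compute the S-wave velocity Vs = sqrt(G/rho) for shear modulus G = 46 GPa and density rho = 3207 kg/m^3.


Convert G to Pa: G = 46e9 Pa
Compute G/rho = 46e9 / 3207 = 14343623.324
Vs = sqrt(14343623.324) = 3787.3 m/s

3787.3


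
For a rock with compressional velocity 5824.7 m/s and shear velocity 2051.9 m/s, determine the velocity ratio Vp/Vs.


Vp/Vs = 5824.7 / 2051.9
= 2.8387

2.8387


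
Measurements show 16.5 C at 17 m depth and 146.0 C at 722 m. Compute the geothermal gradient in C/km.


dT = 146.0 - 16.5 = 129.5 C
dz = 722 - 17 = 705 m
gradient = dT/dz * 1000 = 129.5/705 * 1000 = 183.6879 C/km

183.6879


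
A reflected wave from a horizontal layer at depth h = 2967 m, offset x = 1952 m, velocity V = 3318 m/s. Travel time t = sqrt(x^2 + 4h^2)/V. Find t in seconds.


x^2 + 4h^2 = 1952^2 + 4*2967^2 = 3810304 + 35212356 = 39022660
sqrt(39022660) = 6246.812
t = 6246.812 / 3318 = 1.8827 s

1.8827


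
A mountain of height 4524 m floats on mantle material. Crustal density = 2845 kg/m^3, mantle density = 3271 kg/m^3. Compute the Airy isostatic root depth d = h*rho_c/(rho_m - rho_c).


rho_m - rho_c = 3271 - 2845 = 426
d = 4524 * 2845 / 426
= 12870780 / 426
= 30213.1 m

30213.1


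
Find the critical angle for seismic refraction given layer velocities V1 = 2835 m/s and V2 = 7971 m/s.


V1/V2 = 2835/7971 = 0.355664
theta_c = arcsin(0.355664) = 20.8342 degrees

20.8342


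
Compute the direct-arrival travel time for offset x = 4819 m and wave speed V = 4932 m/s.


t = x / V
= 4819 / 4932
= 0.9771 s

0.9771


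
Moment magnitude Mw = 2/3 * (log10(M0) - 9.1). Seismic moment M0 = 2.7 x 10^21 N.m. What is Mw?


log10(M0) = log10(2.7 x 10^21) = 21.4314
Mw = 2/3 * (21.4314 - 9.1)
= 2/3 * 12.3314
= 8.22

8.22


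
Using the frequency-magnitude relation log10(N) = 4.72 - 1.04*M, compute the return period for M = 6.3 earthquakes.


log10(N) = 4.72 - 1.04*6.3 = -1.832
N = 10^-1.832 = 0.014723
T = 1/N = 1/0.014723 = 67.9204 years

67.9204


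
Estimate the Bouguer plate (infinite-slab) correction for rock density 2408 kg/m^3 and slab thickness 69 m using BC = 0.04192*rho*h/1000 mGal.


BC = 0.04192 * rho * h / 1000
= 0.04192 * 2408 * 69 / 1000
= 6.9651 mGal

6.9651


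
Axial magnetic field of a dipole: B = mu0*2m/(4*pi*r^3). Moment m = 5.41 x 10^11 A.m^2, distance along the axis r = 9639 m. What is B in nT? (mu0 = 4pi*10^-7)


m = 5.41 x 10^11 = 541000000000 A.m^2
2m = 1082000000000 A.m^2
r^3 = 9639^3 = 895562584119
B = (4pi*10^-7) * 1082000000000 / (4*pi * 895562584119) * 1e9
= 1359681.300474 / 11253971340392.57 * 1e9
= 120.8179 nT

120.8179


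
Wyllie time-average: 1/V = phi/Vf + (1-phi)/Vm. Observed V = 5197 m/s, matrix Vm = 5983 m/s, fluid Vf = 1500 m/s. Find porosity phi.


1/V - 1/Vm = 1/5197 - 1/5983 = 2.528e-05
1/Vf - 1/Vm = 1/1500 - 1/5983 = 0.00049953
phi = 2.528e-05 / 0.00049953 = 0.0506

0.0506


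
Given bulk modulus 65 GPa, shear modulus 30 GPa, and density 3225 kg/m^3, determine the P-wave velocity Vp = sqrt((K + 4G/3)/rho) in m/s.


First compute the effective modulus:
K + 4G/3 = 65e9 + 4*30e9/3 = 105000000000.0 Pa
Then divide by density:
105000000000.0 / 3225 = 32558139.5349 Pa/(kg/m^3)
Take the square root:
Vp = sqrt(32558139.5349) = 5705.97 m/s

5705.97


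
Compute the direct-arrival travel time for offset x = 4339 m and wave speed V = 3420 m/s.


t = x / V
= 4339 / 3420
= 1.2687 s

1.2687
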